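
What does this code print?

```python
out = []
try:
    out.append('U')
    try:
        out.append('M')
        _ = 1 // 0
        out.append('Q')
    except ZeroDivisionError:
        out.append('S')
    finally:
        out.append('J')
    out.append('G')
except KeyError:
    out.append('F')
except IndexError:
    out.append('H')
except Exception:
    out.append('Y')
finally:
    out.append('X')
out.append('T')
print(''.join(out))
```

Execution trace: 'U' (try body) → 'M' (inner try body) → 'S' (inner except ZeroDivisionError) → 'J' (inner finally) → 'G' (try body, no exception) → 'X' (finally) → 'T' (after the try/except). Output: UMSJGXT

Answer: UMSJGXT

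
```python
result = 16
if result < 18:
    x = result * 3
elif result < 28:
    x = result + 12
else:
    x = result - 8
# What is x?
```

Trace:
`result = 16` → result = 16
`if result < 18: ...` → result < 18 is True → x = 48
So x = 48

Answer: 48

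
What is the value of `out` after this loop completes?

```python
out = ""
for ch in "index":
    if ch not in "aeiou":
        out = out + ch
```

Remove vowels from 'index'
`out` takes the values: "" → "n" → "nd" → "ndx"

Answer: "ndx"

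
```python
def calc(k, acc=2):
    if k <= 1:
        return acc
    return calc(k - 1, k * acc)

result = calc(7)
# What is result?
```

Accumulator trace (n, acc): (7, 2) -> (6, 14) -> (5, 84) -> (4, 420) -> (3, 1680) -> (2, 5040) -> (1, 10080) -> return 10080

Answer: 10080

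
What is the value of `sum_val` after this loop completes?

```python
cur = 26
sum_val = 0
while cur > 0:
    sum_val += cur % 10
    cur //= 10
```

Sum digits of 26
`sum_val` takes the values: 0 → 6 → 8

Answer: 8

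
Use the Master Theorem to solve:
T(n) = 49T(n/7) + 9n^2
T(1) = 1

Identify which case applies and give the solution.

a=49, b=7, f(n)=9n^2. log_7(49) = 2. Since c=2 = 2, Case 2 applies: T(n) = Θ(n^log_b(a) · log n) = O(n^2 log n).

Answer: O(n^2 log n) - Case 2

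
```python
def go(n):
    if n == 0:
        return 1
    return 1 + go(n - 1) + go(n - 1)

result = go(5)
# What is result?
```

go(n) = 1 + 2·go(n-1), go(0)=1. Closed form: (1+1)·2^5 - 1 = 63.

Answer: 63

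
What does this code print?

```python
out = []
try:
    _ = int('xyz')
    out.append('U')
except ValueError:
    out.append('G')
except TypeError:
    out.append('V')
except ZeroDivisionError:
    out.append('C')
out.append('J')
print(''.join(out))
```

Execution trace: 'G' (except ValueError) → 'J' (after the try/except). Output: GJ

Answer: GJ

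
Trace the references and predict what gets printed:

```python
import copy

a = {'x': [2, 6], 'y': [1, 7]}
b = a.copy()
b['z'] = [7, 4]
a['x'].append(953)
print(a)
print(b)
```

Key concept: shallow copy of dict with mutable values.
Step by step:
`a = {'x': [2, 6], 'y': [1, 7]}` → a = {'x': [2, 6], 'y': [1, 7]}
`b = a.copy()` → b = {'x': [2, 6], 'y': [1, 7]}
`b['z'] = [7, 4]` → b = {'x': [2, 6], 'y': [1, 7], 'z': [7, 4]}
`a['x'].append(953)` → a = {'x': [2, 6, 953], 'y': [1, 7]}; b = {'x': [2, 6, 953], 'y': [1, 7], 'z': [7, 4]}
`print(a)` → prints {'x': [2, 6, 953], 'y': [1, 7]}
`print(b)` → prints {'x': [2, 6, 953], 'y': [1, 7], 'z': [7, 4]}

Answer:
{'x': [2, 6, 953], 'y': [1, 7]}
{'x': [2, 6, 953], 'y': [1, 7], 'z': [7, 4]}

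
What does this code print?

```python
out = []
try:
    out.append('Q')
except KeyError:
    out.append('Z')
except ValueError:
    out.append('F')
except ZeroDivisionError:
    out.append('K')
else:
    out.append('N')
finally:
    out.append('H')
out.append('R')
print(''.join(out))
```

Execution trace: 'Q' (try body, no exception) → 'N' (else) → 'H' (finally) → 'R' (after the try/except). Output: QNHR

Answer: QNHR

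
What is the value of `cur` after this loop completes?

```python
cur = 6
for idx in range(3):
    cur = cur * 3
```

Multiply by 3, 3 times: 6 * 3^3 = 162
`cur` takes the values: 6 → 18 → 54 → 162

Answer: 162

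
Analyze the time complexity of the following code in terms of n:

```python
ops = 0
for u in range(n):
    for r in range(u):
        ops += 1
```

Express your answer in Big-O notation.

Each loop level contributes: n × n. Multiplying the contributions gives O(n^2).

Answer: O(n^2)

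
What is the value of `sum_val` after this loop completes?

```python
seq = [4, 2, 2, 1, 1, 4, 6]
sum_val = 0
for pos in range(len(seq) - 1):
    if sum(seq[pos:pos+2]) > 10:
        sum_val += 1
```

Count windows with sum > 10
`sum_val` takes the values: 0

Answer: 0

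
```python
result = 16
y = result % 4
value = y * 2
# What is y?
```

Trace:
`result = 16` → result = 16
`y = result % 4` → y = 0
`value = y * 2` → value = 0
So y = 0

Answer: 0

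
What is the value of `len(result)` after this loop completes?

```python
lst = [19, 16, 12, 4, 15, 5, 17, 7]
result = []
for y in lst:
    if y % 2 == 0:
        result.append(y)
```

Count even numbers in [19, 16, 12, 4, 15, 5, 17, 7]
`result` takes the values: [] → [16] → [16, 12] → [16, 12, 4]
So `len(result)` = 3

Answer: 3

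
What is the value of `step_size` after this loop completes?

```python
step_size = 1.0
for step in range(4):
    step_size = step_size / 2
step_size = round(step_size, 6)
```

Halving LR 4 times: 1 / 2^4
`step_size` takes the values: 1.0 → 0.5 → 0.25 → 0.125 → 0.0625

Answer: 0.0625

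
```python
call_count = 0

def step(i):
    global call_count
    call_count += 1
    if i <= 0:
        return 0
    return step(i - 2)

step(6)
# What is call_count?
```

Linear recursion stepping by 2: 4 calls from i=6 down to ≤0.

Answer: 4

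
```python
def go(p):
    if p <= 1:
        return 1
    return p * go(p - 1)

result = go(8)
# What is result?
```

go(8) = 8 * 7 * 6 * 5 * 4 * 3 * 2 * 1 = 40320

Answer: 40320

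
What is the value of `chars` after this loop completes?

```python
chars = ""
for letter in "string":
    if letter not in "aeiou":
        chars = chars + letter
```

Remove vowels from 'string'
`chars` takes the values: "" → "s" → "st" → "str" → "strn" → "strng"

Answer: "strng"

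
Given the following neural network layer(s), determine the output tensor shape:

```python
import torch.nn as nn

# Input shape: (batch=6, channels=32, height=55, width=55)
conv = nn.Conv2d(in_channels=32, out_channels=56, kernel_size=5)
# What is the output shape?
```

Input: (6, 32, 55, 55) -> Output: (6, 56, 51, 51)

Answer: (6, 56, 51, 51)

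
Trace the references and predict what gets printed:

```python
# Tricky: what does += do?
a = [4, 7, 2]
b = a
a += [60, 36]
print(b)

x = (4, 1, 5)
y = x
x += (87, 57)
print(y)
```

Key concept: += behavior differs for mutable vs immutable.
Step by step:
`a = [4, 7, 2]` → a = [4, 7, 2]
`b = a` → b = [4, 7, 2] (same object as a)
`a += [60, 36]` → a = [4, 7, 2, 60, 36] (same object as b); b = [4, 7, 2, 60, 36] (same object as a)
`print(b)` → prints [4, 7, 2, 60, 36]
`x = (4, 1, 5)` → x = (4, 1, 5)
`y = x` → y = (4, 1, 5)
`x += (87, 57)` → x = (4, 1, 5, 87, 57)
`print(y)` → prints (4, 1, 5)

Answer:
[4, 7, 2, 60, 36]
(4, 1, 5)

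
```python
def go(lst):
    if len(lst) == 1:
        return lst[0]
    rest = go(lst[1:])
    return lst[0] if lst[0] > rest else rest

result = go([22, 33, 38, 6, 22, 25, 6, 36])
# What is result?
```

Recursive max over [22, 33, 38, 6, 22, 25, 6, 36] = 38

Answer: 38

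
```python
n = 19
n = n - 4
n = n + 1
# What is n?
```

Trace:
`n = 19` → n = 19
`n = n - 4` → n = 15
`n = n + 1` → n = 16
So n = 16

Answer: 16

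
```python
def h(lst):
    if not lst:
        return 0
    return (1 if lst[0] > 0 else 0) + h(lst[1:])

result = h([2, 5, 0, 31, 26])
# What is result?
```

Count of positive elements in [2, 5, 0, 31, 26] = 4

Answer: 4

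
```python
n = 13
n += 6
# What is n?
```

Trace:
`n = 13` → n = 13
`n += 6` → n = 19
So n = 19

Answer: 19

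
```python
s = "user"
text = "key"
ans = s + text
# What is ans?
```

Trace:
`s = "user"` → s = 'user'
`text = "key"` → text = 'key'
`ans = s + text` → ans = 'userkey'
So ans = 'userkey'

Answer: 'userkey'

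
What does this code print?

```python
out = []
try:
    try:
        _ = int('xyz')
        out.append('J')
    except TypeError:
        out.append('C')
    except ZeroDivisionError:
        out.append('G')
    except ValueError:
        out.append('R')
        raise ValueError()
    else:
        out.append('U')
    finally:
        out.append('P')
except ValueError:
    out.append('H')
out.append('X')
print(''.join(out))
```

Execution trace: 'R' (inner except ValueError) → 'P' (inner finally) → 'H' (outer except ValueError) → 'X' (after the try/except). Output: RPHX

Answer: RPHX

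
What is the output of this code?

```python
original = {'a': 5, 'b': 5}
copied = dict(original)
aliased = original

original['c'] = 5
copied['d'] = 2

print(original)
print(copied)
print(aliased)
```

Key concept: dict() creates copy, assignment creates alias.
Step by step:
`original = {'a': 5, 'b': 5}` → original = {'a': 5, 'b': 5}
`copied = dict(original)` → copied = {'a': 5, 'b': 5}
`aliased = original` → aliased = {'a': 5, 'b': 5} (same object as original)
`original['c'] = 5` → original = {'a': 5, 'b': 5, 'c': 5} (same object as aliased); aliased = {'a': 5, 'b': 5, 'c': 5} (same object as original)
`copied['d'] = 2` → copied = {'a': 5, 'b': 5, 'd': 2}
`print(original)` → prints {'a': 5, 'b': 5, 'c': 5}
`print(copied)` → prints {'a': 5, 'b': 5, 'd': 2}
`print(aliased)` → prints {'a': 5, 'b': 5, 'c': 5}

Answer:
{'a': 5, 'b': 5, 'c': 5}
{'a': 5, 'b': 5, 'd': 2}
{'a': 5, 'b': 5, 'c': 5}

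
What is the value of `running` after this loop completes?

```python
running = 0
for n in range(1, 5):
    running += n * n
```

Sum of squares 1² to 4² = 30
`running` takes the values: 0 → 1 → 5 → 14 → 30

Answer: 30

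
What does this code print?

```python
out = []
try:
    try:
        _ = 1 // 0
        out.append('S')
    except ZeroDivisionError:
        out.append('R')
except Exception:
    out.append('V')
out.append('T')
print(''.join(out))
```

Execution trace: 'R' (inner except ZeroDivisionError) → 'T' (after the try/except). Output: RT

Answer: RT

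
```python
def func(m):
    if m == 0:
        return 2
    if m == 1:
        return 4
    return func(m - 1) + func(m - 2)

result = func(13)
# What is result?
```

Build up from base cases: func(0)=2, func(1)=4, func(2)=6, func(3)=10, func(4)=16, func(5)=26, func(6)=42, ..., func(13)=1220

Answer: 1220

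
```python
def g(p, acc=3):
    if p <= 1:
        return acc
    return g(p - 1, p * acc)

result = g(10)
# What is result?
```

Accumulator trace (n, acc): (10, 3) -> (9, 30) -> (8, 270) -> (7, 2160) -> (6, 15120) -> (5, 90720) -> (4, 453600) -> (3, 1814400) -> (2, 5443200) -> (1, 10886400) -> return 10886400

Answer: 10886400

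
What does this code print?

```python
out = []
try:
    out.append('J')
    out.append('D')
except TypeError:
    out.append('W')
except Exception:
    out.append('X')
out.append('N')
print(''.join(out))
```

Execution trace: 'J' (try body) → 'D' (try body, no exception) → 'N' (after the try/except). Output: JDN

Answer: JDN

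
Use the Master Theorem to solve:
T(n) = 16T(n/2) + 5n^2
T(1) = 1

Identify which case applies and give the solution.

a=16, b=2, f(n)=5n^2. log_2(16) = 4. Since c=2 < 4, Case 1 applies: T(n) = Θ(n^log_b(a)) = O(n^4).

Answer: O(n^4) - Case 1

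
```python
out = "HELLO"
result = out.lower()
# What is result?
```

Trace:
`out = "HELLO"` → out = 'HELLO'
`result = out.lower()` → result = 'hello'
So result = 'hello'

Answer: 'hello'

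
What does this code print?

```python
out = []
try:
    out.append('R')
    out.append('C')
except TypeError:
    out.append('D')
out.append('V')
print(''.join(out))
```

Execution trace: 'R' (try body) → 'C' (try body, no exception) → 'V' (after the try/except). Output: RCV

Answer: RCV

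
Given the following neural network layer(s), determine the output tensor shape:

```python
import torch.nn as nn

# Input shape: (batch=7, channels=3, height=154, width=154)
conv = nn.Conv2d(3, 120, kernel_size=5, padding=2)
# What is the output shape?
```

Input: (7, 3, 154, 154) -> Output: (7, 120, 154, 154)

Answer: (7, 120, 154, 154)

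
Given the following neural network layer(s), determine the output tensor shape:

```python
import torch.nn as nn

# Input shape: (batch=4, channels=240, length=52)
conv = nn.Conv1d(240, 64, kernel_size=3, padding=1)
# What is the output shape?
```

Input: (4, 240, 52) -> Output: (4, 64, 52)

Answer: (4, 64, 52)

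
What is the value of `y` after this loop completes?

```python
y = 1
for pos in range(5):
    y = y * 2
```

Multiply by 2, 5 times: 1 * 2^5 = 32
`y` takes the values: 1 → 2 → 4 → 8 → 16 → 32

Answer: 32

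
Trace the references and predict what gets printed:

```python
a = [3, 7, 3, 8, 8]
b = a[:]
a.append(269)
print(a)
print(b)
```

Key concept: slice [:] creates copy.
Step by step:
`a = [3, 7, 3, 8, 8]` → a = [3, 7, 3, 8, 8]
`b = a[:]` → b = [3, 7, 3, 8, 8]
`a.append(269)` → a = [3, 7, 3, 8, 8, 269]
`print(a)` → prints [3, 7, 3, 8, 8, 269]
`print(b)` → prints [3, 7, 3, 8, 8]

Answer:
[3, 7, 3, 8, 8, 269]
[3, 7, 3, 8, 8]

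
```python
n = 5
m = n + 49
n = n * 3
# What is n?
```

Trace:
`n = 5` → n = 5
`m = n + 49` → m = 54
`n = n * 3` → n = 15
So n = 15

Answer: 15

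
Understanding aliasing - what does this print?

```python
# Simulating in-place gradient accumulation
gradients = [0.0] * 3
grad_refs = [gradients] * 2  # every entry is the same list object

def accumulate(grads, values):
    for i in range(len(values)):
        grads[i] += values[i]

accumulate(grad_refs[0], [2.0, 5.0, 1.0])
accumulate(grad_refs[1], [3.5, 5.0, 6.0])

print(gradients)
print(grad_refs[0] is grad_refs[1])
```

Key concept: gradient accumulation aliasing.
Step by step:
`gradients = [0.0] * 3` → gradients = [0.0, 0.0, 0.0]
`grad_refs = [gradients] * 2` → grad_refs = [[0.0, 0.0, 0.0], [0.0, 0.0, 0.0]]
`accumulate(grad_refs[0], [2.0, 5.0, 1.0])` → gradients = [2.0, 5.0, 1.0]; grad_refs = [[2.0, 5.0, 1.0], [2.0, 5.0, 1.0]]
`accumulate(grad_refs[1], [3.5, 5.0, 6.0])` → gradients = [5.5, 10.0, 7.0]; grad_refs = [[5.5, 10.0, 7.0], [5.5, 10.0, 7.0]]
`print(gradients)` → prints [5.5, 10.0, 7.0]
`print(grad_refs[0] is grad_refs[1])` → prints True

Answer:
[5.5, 10.0, 7.0]
True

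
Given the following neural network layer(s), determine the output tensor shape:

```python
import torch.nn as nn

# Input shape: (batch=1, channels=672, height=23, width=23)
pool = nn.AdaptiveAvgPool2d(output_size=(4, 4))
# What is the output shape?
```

Input: (1, 672, 23, 23) -> Output: (1, 672, 4, 4)

Answer: (1, 672, 4, 4)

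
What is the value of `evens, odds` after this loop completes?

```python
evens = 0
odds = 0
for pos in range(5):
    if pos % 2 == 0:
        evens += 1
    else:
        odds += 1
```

Count evens and odds in range(5)
`evens, odds` takes the values: (0, 0) → (1, 0) → (1, 1) → (2, 1) → (2, 2) → (3, 2)

Answer: 3, 2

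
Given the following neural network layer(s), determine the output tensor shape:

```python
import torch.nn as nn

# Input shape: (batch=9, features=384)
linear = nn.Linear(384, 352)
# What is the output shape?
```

Input: (9, 384) -> Output: (9, 352)

Answer: (9, 352)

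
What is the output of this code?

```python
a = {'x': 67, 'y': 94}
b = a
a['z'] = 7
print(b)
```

Key concept: dict aliasing.
Step by step:
`a = {'x': 67, 'y': 94}` → a = {'x': 67, 'y': 94}
`b = a` → b = {'x': 67, 'y': 94} (same object as a)
`a['z'] = 7` → a = {'x': 67, 'y': 94, 'z': 7} (same object as b); b = {'x': 67, 'y': 94, 'z': 7} (same object as a)
`print(b)` → prints {'x': 67, 'y': 94, 'z': 7}

Answer: {'x': 67, 'y': 94, 'z': 7}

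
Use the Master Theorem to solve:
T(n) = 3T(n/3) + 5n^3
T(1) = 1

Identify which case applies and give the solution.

a=3, b=3, f(n)=5n^3. log_3(3) = 1. Since c=3 > 1 and the regularity condition holds (3(n/3)^3 = (3/3^3)n^3 with 3/3^3 < 1), Case 3 applies: T(n) = Θ(f(n)) = O(n^3).

Answer: O(n^3) - Case 3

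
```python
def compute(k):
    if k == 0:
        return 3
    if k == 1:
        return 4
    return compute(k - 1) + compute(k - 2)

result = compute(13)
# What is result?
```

Build up from base cases: compute(0)=3, compute(1)=4, compute(2)=7, compute(3)=11, compute(4)=18, compute(5)=29, compute(6)=47, ..., compute(13)=1364

Answer: 1364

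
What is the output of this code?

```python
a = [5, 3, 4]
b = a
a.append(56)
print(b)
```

Key concept: basic list aliasing.
Step by step:
`a = [5, 3, 4]` → a = [5, 3, 4]
`b = a` → b = [5, 3, 4] (same object as a)
`a.append(56)` → a = [5, 3, 4, 56] (same object as b); b = [5, 3, 4, 56] (same object as a)
`print(b)` → prints [5, 3, 4, 56]

Answer: [5, 3, 4, 56]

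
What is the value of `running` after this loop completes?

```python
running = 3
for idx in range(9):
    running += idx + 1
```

Start at 3, add 1 to 9 = 48
`running` takes the values: 3 → 4 → 6 → 9 → 13 → 18 → 24 → 31 → 39 → 48

Answer: 48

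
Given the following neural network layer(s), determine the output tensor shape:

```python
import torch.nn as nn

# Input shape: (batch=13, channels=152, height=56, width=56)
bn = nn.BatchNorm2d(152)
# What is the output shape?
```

Input: (13, 152, 56, 56) -> Output: (13, 152, 56, 56)

Answer: (13, 152, 56, 56)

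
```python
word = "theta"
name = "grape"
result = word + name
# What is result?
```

Trace:
`word = "theta"` → word = 'theta'
`name = "grape"` → name = 'grape'
`result = word + name` → result = 'thetagrape'
So result = 'thetagrape'

Answer: 'thetagrape'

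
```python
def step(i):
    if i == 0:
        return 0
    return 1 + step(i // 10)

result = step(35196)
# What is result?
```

Count of digits of 35196: 5

Answer: 5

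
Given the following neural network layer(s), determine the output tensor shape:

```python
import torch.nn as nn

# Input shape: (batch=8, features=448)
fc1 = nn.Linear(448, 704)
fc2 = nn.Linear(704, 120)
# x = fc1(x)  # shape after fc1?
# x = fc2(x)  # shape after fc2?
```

Input: (8, 448) -> after fc1: (8, 704) -> Output: (8, 120)

Answer: (8, 120)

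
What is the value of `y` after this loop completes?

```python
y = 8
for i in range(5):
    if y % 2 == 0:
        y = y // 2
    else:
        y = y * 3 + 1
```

Collatz-style transformation from 8
`y` takes the values: 8 → 4 → 2 → 1 → 4 → 2

Answer: 2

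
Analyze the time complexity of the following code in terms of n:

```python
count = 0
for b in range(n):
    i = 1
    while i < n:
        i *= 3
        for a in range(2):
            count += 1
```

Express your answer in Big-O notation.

Each loop level contributes: n × log n × 1. Multiplying the contributions gives O(n log n).

Answer: O(n log n)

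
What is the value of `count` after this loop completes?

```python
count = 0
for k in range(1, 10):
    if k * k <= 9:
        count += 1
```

Count numbers where k² ≤ 9
`count` takes the values: 0 → 1 → 2 → 3

Answer: 3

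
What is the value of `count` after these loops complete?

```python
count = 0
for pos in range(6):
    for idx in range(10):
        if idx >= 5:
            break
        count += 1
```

Inner breaks at 5, outer runs 6 times
`count` takes the values: 0 → 1 → 2 → 3 → 4 → 5 → 6 → 7 → 8 → 9 → 10 → 11 → 12 → 13 → 14 → 15 → 16 → 17 → 18 → 19 → 20 → 21 → 22 → 23 → 24 → 25 → 26 → 27 → 28 → 29 → 30

Answer: 30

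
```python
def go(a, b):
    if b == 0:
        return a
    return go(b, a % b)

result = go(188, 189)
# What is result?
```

go(188, 189) -> go(189, 188) -> go(188, 1) -> go(1, 0) -> 1

Answer: 1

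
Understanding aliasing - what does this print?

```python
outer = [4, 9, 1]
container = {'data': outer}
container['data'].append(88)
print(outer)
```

Key concept: dict holds reference to list.
Step by step:
`outer = [4, 9, 1]` → outer = [4, 9, 1]
`container = {'data': outer}` → container = {'data': [4, 9, 1]}
`container['data'].append(88)` → outer = [4, 9, 1, 88]; container = {'data': [4, 9, 1, 88]}
`print(outer)` → prints [4, 9, 1, 88]

Answer: [4, 9, 1, 88]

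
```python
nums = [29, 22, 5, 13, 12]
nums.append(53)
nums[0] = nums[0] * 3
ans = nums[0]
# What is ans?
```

Trace:
`nums = [29, 22, 5, 13, 12]` → nums = [29, 22, 5, 13, 12]
`nums.append(53)` → nums = [29, 22, 5, 13, 12, 53]
`nums[0] = nums[0] * 3` → nums = [87, 22, 5, 13, 12, 53]
`ans = nums[0]` → ans = 87
So ans = 87

Answer: 87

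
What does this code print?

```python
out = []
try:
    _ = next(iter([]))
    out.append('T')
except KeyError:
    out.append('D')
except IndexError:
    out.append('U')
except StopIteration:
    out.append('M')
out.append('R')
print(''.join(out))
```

Execution trace: 'M' (except StopIteration) → 'R' (after the try/except). Output: MR

Answer: MR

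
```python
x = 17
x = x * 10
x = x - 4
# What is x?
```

Trace:
`x = 17` → x = 17
`x = x * 10` → x = 170
`x = x - 4` → x = 166
So x = 166

Answer: 166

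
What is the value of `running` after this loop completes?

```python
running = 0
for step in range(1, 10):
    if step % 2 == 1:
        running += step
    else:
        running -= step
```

Add odd, subtract even
`running` takes the values: 0 → 1 → -1 → 2 → -2 → 3 → -3 → 4 → -4 → 5

Answer: 5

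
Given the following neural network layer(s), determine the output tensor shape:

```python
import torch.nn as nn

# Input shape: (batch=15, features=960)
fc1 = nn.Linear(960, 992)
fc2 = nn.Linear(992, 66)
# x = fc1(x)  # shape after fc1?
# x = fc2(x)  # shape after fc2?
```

Input: (15, 960) -> after fc1: (15, 992) -> Output: (15, 66)

Answer: (15, 66)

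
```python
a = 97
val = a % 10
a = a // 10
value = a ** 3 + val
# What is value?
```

Trace:
`a = 97` → a = 97
`val = a % 10` → val = 7
`a = a // 10` → a = 9
`value = a ** 3 + val` → value = 736
So value = 736

Answer: 736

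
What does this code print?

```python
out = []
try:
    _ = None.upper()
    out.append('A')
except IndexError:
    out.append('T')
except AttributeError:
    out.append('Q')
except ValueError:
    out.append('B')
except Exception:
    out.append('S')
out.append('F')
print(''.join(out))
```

Execution trace: 'Q' (except AttributeError) → 'F' (after the try/except). Output: QF

Answer: QF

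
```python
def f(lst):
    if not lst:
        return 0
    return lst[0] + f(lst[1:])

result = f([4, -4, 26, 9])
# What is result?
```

4 + (-4) + 26 + 9 + 0 = 35

Answer: 35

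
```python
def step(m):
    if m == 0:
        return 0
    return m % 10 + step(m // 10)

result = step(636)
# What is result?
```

Sum of digits of 636: 6 + 3 + 6 = 15

Answer: 15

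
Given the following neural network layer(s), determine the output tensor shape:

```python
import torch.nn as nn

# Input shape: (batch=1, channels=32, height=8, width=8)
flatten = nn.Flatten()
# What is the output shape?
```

Input: (1, 32, 8, 8) -> Output: (1, 2048)

Answer: (1, 2048)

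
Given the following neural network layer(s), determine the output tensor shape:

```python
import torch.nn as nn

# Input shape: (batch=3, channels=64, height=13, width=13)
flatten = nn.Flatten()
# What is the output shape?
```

Input: (3, 64, 13, 13) -> Output: (3, 10816)

Answer: (3, 10816)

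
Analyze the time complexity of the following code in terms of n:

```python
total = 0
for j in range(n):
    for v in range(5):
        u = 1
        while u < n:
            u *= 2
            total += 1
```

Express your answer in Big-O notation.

Each loop level contributes: n × 1 × log n. Multiplying the contributions gives O(n log n).

Answer: O(n log n)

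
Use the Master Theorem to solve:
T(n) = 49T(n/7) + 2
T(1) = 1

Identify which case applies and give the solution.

a=49, b=7, f(n)=2. log_7(49) = 2. Since c=0 < 2, Case 1 applies: T(n) = Θ(n^log_b(a)) = O(n^2).

Answer: O(n^2) - Case 1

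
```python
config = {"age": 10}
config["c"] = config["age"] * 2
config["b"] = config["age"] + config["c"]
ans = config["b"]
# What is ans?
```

Trace:
`config = {"age": 10}` → config = {'age': 10}
`config["c"] = config["age"] * 2` → config = {'age': 10, 'c': 20}
`config["b"] = config["age"] + config["c"]` → config = {'age': 10, 'c': 20, 'b': 30}
`ans = config["b"]` → ans = 30
So ans = 30

Answer: 30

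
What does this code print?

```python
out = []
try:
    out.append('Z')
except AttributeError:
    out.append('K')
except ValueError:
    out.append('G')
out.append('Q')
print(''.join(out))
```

Execution trace: 'Z' (try body, no exception) → 'Q' (after the try/except). Output: ZQ

Answer: ZQ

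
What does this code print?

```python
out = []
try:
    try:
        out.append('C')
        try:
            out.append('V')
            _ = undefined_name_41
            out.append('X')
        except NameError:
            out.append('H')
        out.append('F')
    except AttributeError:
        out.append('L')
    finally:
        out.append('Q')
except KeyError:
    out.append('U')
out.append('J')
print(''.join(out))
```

Execution trace: 'C' (try body) → 'V' (inner try body) → 'H' (inner except NameError) → 'F' (try body, no exception) → 'Q' (finally) → 'J' (after the try/except). Output: CVHFQJ

Answer: CVHFQJ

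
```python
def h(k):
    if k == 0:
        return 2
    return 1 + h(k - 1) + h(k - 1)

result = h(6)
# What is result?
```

h(k) = 1 + 2·h(k-1), h(0)=2. Closed form: (2+1)·2^6 - 1 = 191.

Answer: 191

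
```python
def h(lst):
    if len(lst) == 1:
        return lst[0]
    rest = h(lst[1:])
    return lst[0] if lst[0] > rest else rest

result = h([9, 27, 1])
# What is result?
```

Recursive max over [9, 27, 1] = 27

Answer: 27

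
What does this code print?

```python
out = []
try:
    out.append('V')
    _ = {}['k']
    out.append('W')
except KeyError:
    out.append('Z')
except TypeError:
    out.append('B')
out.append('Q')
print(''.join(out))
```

Execution trace: 'V' (try body) → 'Z' (except KeyError) → 'Q' (after the try/except). Output: VZQ

Answer: VZQ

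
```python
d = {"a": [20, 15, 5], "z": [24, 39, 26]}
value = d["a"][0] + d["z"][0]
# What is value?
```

Trace:
`d = {"a": [20, 15, 5], "z": [24, 39, 26]}` → d = {'a': [20, 15, 5], 'z': [24, 39, 26]}
`value = d["a"][0] + d["z"][0]` → value = 44
So value = 44

Answer: 44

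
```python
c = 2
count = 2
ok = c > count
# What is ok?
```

Trace:
`c = 2` → c = 2
`count = 2` → count = 2
`ok = c > count` → ok = False
So ok = False

Answer: False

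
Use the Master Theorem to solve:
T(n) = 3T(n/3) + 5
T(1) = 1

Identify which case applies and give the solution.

a=3, b=3, f(n)=5. log_3(3) = 1. Since c=0 < 1, Case 1 applies: T(n) = Θ(n^log_b(a)) = O(n).

Answer: O(n) - Case 1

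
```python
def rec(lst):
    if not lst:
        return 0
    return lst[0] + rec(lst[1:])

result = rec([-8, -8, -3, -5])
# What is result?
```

(-8) + (-8) + (-3) + (-5) + 0 = -24

Answer: -24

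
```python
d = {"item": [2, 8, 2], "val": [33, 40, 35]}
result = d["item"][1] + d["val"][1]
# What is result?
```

Trace:
`d = {"item": [2, 8, 2], "val": [33, 40, 35]}` → d = {'item': [2, 8, 2], 'val': [33, 40, 35]}
`result = d["item"][1] + d["val"][1]` → result = 48
So result = 48

Answer: 48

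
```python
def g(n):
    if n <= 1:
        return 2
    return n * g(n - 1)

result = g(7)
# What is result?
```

g(7) = 7 * 6 * 5 * 4 * 3 * 2 * 2 = 10080

Answer: 10080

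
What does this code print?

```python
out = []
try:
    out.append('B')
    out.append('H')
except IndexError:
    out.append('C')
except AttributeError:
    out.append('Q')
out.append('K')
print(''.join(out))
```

Execution trace: 'B' (try body) → 'H' (try body, no exception) → 'K' (after the try/except). Output: BHK

Answer: BHK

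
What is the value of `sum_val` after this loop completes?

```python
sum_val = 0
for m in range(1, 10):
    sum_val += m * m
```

Sum of squares 1² to 9² = 285
`sum_val` takes the values: 0 → 1 → 5 → 14 → 30 → 55 → 91 → 140 → 204 → 285

Answer: 285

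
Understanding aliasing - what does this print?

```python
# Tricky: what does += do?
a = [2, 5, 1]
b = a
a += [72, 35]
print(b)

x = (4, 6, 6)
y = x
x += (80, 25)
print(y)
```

Key concept: += behavior differs for mutable vs immutable.
Step by step:
`a = [2, 5, 1]` → a = [2, 5, 1]
`b = a` → b = [2, 5, 1] (same object as a)
`a += [72, 35]` → a = [2, 5, 1, 72, 35] (same object as b); b = [2, 5, 1, 72, 35] (same object as a)
`print(b)` → prints [2, 5, 1, 72, 35]
`x = (4, 6, 6)` → x = (4, 6, 6)
`y = x` → y = (4, 6, 6)
`x += (80, 25)` → x = (4, 6, 6, 80, 25)
`print(y)` → prints (4, 6, 6)

Answer:
[2, 5, 1, 72, 35]
(4, 6, 6)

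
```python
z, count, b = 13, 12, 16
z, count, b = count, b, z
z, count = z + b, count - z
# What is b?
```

Trace:
`z, count, b = 13, 12, 16` → z = 13; count = 12; b = 16
`z, count, b = count, b, z` → z = 12; count = 16; b = 13
`z, count = z + b, count - z` → z = 25; count = 4
So b = 13

Answer: 13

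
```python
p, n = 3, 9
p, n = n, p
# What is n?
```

Trace:
`p, n = 3, 9` → p = 3; n = 9
`p, n = n, p` → p = 9; n = 3
So n = 3

Answer: 3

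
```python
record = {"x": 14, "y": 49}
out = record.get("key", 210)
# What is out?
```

Trace:
`record = {"x": 14, "y": 49}` → record = {'x': 14, 'y': 49}
`out = record.get("key", 210)` → out = 210
So out = 210

Answer: 210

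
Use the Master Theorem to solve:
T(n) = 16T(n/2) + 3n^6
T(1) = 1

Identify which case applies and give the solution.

a=16, b=2, f(n)=3n^6. log_2(16) = 4. Since c=6 > 4 and the regularity condition holds (16(n/2)^6 = (16/2^6)n^6 with 16/2^6 < 1), Case 3 applies: T(n) = Θ(f(n)) = O(n^6).

Answer: O(n^6) - Case 3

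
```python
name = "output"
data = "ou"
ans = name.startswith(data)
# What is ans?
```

Trace:
`name = "output"` → name = 'output'
`data = "ou"` → data = 'ou'
`ans = name.startswith(data)` → ans = True
So ans = True

Answer: True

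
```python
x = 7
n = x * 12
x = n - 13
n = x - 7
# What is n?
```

Trace:
`x = 7` → x = 7
`n = x * 12` → n = 84
`x = n - 13` → x = 71
`n = x - 7` → n = 64
So n = 64

Answer: 64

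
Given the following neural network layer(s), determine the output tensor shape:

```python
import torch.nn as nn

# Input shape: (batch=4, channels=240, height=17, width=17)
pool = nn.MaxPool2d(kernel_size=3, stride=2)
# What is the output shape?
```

Input: (4, 240, 17, 17) -> Output: (4, 240, 8, 8)

Answer: (4, 240, 8, 8)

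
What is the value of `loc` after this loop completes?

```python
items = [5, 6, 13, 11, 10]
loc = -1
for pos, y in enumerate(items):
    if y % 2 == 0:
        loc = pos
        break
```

First even number index in [5, 6, 13, 11, 10]
`loc` takes the values: -1 → 1

Answer: 1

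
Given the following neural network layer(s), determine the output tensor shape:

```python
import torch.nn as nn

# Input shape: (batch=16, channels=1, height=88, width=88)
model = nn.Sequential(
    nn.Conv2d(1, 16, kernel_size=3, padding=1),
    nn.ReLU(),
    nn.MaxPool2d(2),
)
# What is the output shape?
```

Input: (16, 1, 88, 88) -> after Conv2d: (16, 16, 88, 88) -> after ReLU: (16, 16, 88, 88) -> Output: (16, 16, 44, 44)

Answer: (16, 16, 44, 44)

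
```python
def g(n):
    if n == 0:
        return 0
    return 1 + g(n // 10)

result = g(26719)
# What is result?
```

Count of digits of 26719: 5

Answer: 5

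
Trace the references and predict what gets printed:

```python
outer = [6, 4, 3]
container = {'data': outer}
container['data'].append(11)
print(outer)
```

Key concept: dict holds reference to list.
Step by step:
`outer = [6, 4, 3]` → outer = [6, 4, 3]
`container = {'data': outer}` → container = {'data': [6, 4, 3]}
`container['data'].append(11)` → outer = [6, 4, 3, 11]; container = {'data': [6, 4, 3, 11]}
`print(outer)` → prints [6, 4, 3, 11]

Answer: [6, 4, 3, 11]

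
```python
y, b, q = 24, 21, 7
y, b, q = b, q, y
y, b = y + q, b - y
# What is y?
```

Trace:
`y, b, q = 24, 21, 7` → y = 24; b = 21; q = 7
`y, b, q = b, q, y` → y = 21; b = 7; q = 24
`y, b = y + q, b - y` → y = 45; b = -14
So y = 45

Answer: 45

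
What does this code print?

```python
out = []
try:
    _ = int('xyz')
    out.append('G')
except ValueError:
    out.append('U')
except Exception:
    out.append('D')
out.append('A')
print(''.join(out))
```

Execution trace: 'U' (except ValueError) → 'A' (after the try/except). Output: UA

Answer: UA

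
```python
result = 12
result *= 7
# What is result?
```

Trace:
`result = 12` → result = 12
`result *= 7` → result = 84
So result = 84

Answer: 84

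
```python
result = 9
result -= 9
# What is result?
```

Trace:
`result = 9` → result = 9
`result -= 9` → result = 0
So result = 0

Answer: 0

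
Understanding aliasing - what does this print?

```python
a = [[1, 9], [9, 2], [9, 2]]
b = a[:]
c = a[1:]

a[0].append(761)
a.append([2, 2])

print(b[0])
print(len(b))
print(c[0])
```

Key concept: slice with nested mutation.
Step by step:
`a = [[1, 9], [9, 2], [9, 2]]` → a = [[1, 9], [9, 2], [9, 2]]
`b = a[:]` → b = [[1, 9], [9, 2], [9, 2]]
`c = a[1:]` → c = [[9, 2], [9, 2]]
`a[0].append(761)` → a = [[1, 9, 761], [9, 2], [9, 2]]; b = [[1, 9, 761], [9, 2], [9, 2]]
`a.append([2, 2])` → a = [[1, 9, 761], [9, 2], [9, 2], [2, 2]]
`print(b[0])` → prints [1, 9, 761]
`print(len(b))` → prints 3
`print(c[0])` → prints [9, 2]

Answer:
[1, 9, 761]
3
[9, 2]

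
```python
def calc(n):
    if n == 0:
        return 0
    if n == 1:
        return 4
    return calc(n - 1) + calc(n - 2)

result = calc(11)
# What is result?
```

Build up from base cases: calc(0)=0, calc(1)=4, calc(2)=4, calc(3)=8, calc(4)=12, calc(5)=20, calc(6)=32, ..., calc(11)=356

Answer: 356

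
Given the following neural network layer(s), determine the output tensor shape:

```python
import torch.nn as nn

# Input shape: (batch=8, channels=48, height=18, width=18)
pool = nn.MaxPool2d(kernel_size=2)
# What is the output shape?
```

Input: (8, 48, 18, 18) -> Output: (8, 48, 9, 9)

Answer: (8, 48, 9, 9)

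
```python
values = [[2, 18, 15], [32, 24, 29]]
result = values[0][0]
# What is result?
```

Trace:
`values = [[2, 18, 15], [32, 24, 29]]` → values = [[2, 18, 15], [32, 24, 29]]
`result = values[0][0]` → result = 2
So result = 2

Answer: 2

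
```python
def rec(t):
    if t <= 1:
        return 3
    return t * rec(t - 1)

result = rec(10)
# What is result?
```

rec(10) = 10 * 9 * 8 * 7 * 6 * 5 * 4 * 3 * 2 * 3 = 10886400

Answer: 10886400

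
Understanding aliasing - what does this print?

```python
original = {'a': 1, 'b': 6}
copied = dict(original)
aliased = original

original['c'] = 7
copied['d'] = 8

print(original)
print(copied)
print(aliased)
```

Key concept: dict() creates copy, assignment creates alias.
Step by step:
`original = {'a': 1, 'b': 6}` → original = {'a': 1, 'b': 6}
`copied = dict(original)` → copied = {'a': 1, 'b': 6}
`aliased = original` → aliased = {'a': 1, 'b': 6} (same object as original)
`original['c'] = 7` → original = {'a': 1, 'b': 6, 'c': 7} (same object as aliased); aliased = {'a': 1, 'b': 6, 'c': 7} (same object as original)
`copied['d'] = 8` → copied = {'a': 1, 'b': 6, 'd': 8}
`print(original)` → prints {'a': 1, 'b': 6, 'c': 7}
`print(copied)` → prints {'a': 1, 'b': 6, 'd': 8}
`print(aliased)` → prints {'a': 1, 'b': 6, 'c': 7}

Answer:
{'a': 1, 'b': 6, 'c': 7}
{'a': 1, 'b': 6, 'd': 8}
{'a': 1, 'b': 6, 'c': 7}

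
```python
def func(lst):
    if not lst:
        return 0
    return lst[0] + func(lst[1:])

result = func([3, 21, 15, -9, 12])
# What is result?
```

3 + 21 + 15 + (-9) + 12 + 0 = 42

Answer: 42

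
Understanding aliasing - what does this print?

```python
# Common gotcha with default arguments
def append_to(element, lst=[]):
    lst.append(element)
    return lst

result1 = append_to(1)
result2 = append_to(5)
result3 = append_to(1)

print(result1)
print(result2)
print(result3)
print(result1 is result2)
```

Key concept: mutable default argument gotcha.
Step by step:
`result1 = append_to(1)` → result1 = [1]
`result2 = append_to(5)` → result1 = [1, 5] (same object as result2); result2 = [1, 5] (same object as result1)
`result3 = append_to(1)` → result1 = [1, 5, 1] (same object as result2, result3); result2 = [1, 5, 1] (same object as result1, result3); result3 = [1, 5, 1] (same object as result1, result2)
`print(result1)` → prints [1, 5, 1]
`print(result2)` → prints [1, 5, 1]
`print(result3)` → prints [1, 5, 1]
`print(result1 is result2)` → prints True

Answer:
[1, 5, 1]
[1, 5, 1]
[1, 5, 1]
True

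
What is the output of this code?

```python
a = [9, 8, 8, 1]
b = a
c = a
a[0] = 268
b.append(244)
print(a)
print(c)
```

Key concept: multiple aliases.
Step by step:
`a = [9, 8, 8, 1]` → a = [9, 8, 8, 1]
`b = a` → b = [9, 8, 8, 1] (same object as a)
`c = a` → c = [9, 8, 8, 1] (same object as a, b)
`a[0] = 268` → a = [268, 8, 8, 1] (same object as b, c); b = [268, 8, 8, 1] (same object as a, c); c = [268, 8, 8, 1] (same object as a, b)
`b.append(244)` → a = [268, 8, 8, 1, 244] (same object as b, c); b = [268, 8, 8, 1, 244] (same object as a, c); c = [268, 8, 8, 1, 244] (same object as a, b)
`print(a)` → prints [268, 8, 8, 1, 244]
`print(c)` → prints [268, 8, 8, 1, 244]

Answer:
[268, 8, 8, 1, 244]
[268, 8, 8, 1, 244]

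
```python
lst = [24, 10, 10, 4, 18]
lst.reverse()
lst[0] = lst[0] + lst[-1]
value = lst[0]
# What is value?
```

Trace:
`lst = [24, 10, 10, 4, 18]` → lst = [24, 10, 10, 4, 18]
`lst.reverse()` → lst = [18, 4, 10, 10, 24]
`lst[0] = lst[0] + lst[-1]` → lst = [42, 4, 10, 10, 24]
`value = lst[0]` → value = 42
So value = 42

Answer: 42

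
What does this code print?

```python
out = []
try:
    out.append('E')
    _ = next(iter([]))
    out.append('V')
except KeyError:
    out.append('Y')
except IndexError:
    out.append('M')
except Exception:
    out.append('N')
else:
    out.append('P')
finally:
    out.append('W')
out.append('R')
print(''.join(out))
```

Execution trace: 'E' (try body) → 'N' (except Exception) → 'W' (finally) → 'R' (after the try/except). Output: ENWR

Answer: ENWR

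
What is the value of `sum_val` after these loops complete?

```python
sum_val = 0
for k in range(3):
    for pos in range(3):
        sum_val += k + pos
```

Sum of all k+pos for k,pos in 3x3
`sum_val` takes the values: 0 → 1 → 3 → 4 → 6 → 9 → 11 → 14 → 18

Answer: 18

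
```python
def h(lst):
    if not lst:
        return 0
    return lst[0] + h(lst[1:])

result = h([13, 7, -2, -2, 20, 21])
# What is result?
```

13 + 7 + (-2) + (-2) + 20 + 21 + 0 = 57

Answer: 57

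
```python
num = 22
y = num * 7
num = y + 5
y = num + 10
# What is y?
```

Trace:
`num = 22` → num = 22
`y = num * 7` → y = 154
`num = y + 5` → num = 159
`y = num + 10` → y = 169
So y = 169

Answer: 169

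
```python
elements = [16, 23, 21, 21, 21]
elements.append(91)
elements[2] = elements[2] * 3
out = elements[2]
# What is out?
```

Trace:
`elements = [16, 23, 21, 21, 21]` → elements = [16, 23, 21, 21, 21]
`elements.append(91)` → elements = [16, 23, 21, 21, 21, 91]
`elements[2] = elements[2] * 3` → elements = [16, 23, 63, 21, 21, 91]
`out = elements[2]` → out = 63
So out = 63

Answer: 63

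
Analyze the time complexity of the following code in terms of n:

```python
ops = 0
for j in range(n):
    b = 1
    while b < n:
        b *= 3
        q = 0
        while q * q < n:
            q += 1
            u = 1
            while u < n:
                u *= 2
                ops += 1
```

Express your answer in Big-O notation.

Each loop level contributes: n × log n × √n × log n. Multiplying the contributions gives O(n√n log² n).

Answer: O(n√n log² n)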